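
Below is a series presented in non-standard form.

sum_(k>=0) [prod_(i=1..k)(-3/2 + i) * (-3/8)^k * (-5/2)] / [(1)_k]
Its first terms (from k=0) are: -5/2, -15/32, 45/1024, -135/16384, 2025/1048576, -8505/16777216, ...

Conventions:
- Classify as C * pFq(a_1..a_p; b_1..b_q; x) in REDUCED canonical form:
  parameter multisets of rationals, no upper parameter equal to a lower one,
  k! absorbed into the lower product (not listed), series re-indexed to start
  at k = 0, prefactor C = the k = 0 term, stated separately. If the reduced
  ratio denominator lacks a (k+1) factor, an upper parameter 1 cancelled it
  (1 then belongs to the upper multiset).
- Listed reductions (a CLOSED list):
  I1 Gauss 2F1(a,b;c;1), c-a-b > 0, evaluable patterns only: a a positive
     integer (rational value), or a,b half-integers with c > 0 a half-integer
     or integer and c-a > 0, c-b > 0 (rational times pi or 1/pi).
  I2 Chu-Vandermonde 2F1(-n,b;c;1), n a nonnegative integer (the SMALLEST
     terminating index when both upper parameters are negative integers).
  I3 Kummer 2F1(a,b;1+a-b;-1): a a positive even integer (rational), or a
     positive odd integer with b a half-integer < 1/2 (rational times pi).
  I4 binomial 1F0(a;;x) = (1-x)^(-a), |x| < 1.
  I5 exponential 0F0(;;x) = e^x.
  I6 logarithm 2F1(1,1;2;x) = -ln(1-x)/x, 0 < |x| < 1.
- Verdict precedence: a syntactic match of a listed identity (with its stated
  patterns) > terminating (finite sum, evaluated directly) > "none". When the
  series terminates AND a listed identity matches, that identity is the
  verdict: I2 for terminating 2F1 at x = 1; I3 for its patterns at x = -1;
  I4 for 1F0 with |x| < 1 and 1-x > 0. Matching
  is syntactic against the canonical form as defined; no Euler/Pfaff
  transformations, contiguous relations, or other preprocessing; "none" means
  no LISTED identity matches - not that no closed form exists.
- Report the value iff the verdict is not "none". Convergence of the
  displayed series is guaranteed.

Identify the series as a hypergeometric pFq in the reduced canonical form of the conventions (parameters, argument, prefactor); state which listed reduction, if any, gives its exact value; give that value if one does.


Reduced: x = -3/8, 1F0, upper = {-1/2}, lower = {-}, C = -5/2. Verdict: this is the binomial series (I4) (the 1F0 binomial series: exponent 1/2, x = -3/8). Exact value: (-5/2) * (11/8)^(1/2).

Structural cue: from the first term -5/2: (1)_k (prefactor -5/2) is k! itself.
Step ratio: r(k) = (-3/8) * (k-1/2) / [(k+1)] - rational; roots negated = parameters, x = (-3/8), C = -5/2.


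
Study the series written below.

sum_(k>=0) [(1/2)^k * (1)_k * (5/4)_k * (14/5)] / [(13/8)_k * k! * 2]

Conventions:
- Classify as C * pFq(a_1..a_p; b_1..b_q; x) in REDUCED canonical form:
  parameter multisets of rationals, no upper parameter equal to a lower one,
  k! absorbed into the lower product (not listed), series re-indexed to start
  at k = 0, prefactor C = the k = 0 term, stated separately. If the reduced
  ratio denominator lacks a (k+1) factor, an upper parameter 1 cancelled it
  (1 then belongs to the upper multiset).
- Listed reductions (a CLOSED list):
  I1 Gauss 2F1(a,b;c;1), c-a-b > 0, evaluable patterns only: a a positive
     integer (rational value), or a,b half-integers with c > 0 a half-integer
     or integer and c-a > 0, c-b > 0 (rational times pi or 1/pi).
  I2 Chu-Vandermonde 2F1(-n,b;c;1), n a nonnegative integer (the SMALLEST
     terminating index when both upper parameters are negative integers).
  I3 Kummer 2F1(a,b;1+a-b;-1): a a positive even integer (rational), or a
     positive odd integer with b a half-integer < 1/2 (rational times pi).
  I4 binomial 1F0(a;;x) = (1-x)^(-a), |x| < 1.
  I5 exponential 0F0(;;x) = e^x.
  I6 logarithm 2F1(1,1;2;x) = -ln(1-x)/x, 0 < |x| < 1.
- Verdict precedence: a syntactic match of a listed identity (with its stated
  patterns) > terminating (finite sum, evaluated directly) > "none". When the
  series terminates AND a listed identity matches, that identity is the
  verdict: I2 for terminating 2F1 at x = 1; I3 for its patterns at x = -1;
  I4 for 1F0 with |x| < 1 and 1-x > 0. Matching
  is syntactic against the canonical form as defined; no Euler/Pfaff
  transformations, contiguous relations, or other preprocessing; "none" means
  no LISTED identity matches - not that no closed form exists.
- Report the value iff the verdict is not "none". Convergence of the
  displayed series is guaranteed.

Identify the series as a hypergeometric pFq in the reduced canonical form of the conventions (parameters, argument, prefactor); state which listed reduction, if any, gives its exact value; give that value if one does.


At argument 1/2: a 2F1 with upper {1, 5/4}, lower {13/8}, scaled by C = 7/5. Verdict: none. No listed pattern accepts 2F1(1, 5/4; 13/8; 1/2).

Key observation: with t_0 = 7/5, the constant factors (prefactor 7/5) combine into one prefactor.
Consecutive-term ratio: r(k) = (1/2) * (k+1) (k+5/4) / [(k+13/8) (k+1)] - poly over poly, x = (1/2) from leading terms; C = 7/5 at k = 0.


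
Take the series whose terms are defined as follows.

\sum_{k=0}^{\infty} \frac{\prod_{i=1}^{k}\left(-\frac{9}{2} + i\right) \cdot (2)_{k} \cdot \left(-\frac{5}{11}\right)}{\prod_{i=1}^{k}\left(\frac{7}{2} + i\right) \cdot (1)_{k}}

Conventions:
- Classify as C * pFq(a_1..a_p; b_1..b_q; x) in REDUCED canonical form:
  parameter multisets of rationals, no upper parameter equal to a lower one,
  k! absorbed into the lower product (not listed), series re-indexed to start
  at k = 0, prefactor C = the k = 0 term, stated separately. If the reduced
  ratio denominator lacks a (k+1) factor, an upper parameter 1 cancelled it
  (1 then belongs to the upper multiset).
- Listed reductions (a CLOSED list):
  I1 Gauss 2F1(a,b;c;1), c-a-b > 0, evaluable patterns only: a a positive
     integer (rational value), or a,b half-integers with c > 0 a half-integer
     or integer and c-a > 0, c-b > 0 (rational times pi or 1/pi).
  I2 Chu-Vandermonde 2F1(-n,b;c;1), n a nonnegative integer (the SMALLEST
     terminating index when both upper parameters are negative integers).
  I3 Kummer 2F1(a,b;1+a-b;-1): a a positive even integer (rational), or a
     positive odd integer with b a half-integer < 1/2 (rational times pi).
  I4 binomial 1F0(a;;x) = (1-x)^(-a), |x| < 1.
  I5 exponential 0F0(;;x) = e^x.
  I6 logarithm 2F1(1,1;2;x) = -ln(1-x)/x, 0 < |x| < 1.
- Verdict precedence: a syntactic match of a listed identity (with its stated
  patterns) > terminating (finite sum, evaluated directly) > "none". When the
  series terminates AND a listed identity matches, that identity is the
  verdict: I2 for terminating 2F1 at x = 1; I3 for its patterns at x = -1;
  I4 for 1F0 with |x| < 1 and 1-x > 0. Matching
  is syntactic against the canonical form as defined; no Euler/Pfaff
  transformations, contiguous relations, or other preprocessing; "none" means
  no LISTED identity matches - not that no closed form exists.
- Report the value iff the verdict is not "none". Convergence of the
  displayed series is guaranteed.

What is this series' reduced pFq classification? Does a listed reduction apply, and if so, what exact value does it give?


At argument 1: a 2F1 with upper {-\frac{7}{2}, 2}, lower {\frac{9}{2}}, scaled by C = -\frac{5}{11}. Verdict: this is Gauss (I1, integer-parameter pattern) (x = 1: the Gamma ratio telescopes since c-a-b = 6 > 0 and a = 2 in Z>0). Hence: -\frac{25}{264}.

First insight: t_0 being -\frac{5}{11}, the lower running product (prefactor -5/11) is a rising factorial.
Adjacent-term ratio: r(k) = 1 * (k-\frac{7}{2}) (k+2) / [(k+\frac{9}{2}) (k+1)] - rational in k. x = 1; t_0 = -\frac{5}{11}; negate the roots.


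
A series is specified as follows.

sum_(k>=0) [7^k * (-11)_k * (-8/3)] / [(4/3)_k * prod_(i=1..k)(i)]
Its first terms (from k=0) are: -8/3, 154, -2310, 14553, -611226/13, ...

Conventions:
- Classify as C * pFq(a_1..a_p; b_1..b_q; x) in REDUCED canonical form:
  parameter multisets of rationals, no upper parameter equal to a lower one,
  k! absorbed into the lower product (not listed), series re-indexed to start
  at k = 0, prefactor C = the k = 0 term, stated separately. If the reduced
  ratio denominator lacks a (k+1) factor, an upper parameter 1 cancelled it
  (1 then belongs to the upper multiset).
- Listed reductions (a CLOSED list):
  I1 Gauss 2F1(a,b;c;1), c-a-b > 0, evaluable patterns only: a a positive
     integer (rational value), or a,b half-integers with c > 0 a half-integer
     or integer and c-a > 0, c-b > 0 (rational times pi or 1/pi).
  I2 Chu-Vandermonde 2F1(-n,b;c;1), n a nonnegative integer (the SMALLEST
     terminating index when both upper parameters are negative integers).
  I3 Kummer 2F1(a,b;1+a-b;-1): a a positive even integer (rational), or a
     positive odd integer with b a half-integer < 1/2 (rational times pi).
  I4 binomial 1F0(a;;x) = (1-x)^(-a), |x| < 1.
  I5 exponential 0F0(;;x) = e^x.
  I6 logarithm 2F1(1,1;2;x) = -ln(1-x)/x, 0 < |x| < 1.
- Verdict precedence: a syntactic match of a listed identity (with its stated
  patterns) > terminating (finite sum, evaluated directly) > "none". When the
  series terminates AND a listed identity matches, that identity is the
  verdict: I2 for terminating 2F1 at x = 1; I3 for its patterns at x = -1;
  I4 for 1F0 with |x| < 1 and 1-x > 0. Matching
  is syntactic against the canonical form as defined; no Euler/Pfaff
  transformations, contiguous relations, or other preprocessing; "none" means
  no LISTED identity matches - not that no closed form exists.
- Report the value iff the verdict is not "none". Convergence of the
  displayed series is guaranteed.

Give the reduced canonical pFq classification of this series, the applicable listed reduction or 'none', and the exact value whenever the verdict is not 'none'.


The series (x = 7) is 1F1: upper {-11}, lower {4/3}, prefactor -8/3. Verdict: terminating - upper parameter -11 makes this a finite sum (last index 11), evaluated exactly. Hence: 843047322713/137458464000.

Key observation: t_0 = -8/3 here, and the product of the first k integers (C = -8/3) is k!.
Step ratio: r(k) = 7 * (k-11) / [(k+4/3) (k+1)] - poly over poly, x = 7 from leading terms; C = -8/3 at k = 0.


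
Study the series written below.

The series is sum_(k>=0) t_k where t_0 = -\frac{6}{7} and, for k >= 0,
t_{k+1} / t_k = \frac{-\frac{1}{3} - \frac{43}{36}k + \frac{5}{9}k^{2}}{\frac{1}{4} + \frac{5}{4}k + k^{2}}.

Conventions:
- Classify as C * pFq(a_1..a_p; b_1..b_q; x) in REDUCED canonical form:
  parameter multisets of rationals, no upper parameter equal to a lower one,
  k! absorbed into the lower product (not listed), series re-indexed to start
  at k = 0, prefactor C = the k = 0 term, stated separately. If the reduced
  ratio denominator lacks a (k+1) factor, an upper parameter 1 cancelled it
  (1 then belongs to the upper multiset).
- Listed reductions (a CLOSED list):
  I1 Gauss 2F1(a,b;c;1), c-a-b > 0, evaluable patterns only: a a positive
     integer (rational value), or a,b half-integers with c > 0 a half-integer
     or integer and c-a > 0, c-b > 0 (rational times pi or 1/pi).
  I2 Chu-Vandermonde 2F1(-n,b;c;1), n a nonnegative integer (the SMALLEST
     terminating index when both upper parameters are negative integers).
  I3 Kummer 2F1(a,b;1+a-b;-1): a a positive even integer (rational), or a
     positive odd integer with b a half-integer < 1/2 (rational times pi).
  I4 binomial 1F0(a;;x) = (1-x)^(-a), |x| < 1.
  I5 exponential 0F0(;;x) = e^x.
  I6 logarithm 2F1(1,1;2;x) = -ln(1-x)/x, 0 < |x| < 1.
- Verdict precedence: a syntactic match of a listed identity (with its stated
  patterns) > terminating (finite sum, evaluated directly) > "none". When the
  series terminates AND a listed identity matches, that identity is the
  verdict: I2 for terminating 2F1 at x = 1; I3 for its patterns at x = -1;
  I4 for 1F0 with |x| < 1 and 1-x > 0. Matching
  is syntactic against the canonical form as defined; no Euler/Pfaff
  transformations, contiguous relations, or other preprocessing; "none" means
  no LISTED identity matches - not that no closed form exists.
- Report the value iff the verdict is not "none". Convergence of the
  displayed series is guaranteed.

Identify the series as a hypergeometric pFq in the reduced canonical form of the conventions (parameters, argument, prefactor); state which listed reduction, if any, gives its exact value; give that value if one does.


At argument \frac{5}{9}: a 1F0 with upper {-\frac{12}{5}}, lower {-}, scaled by C = -\frac{6}{7}. Verdict at x = \frac{5}{9}: the I4 binomial reduction matches (the 1F0 binomial series: exponent 12/5, x = \frac{5}{9}). Exact value: \left(-\frac{6}{7}\right) \cdot \left(\frac{4}{9}\right)^{\frac{12}{5}}.

The tell: t_0 = -\frac{6}{7} here, and the parameter 1/4 appears in both the upper and lower lists and cancels.
Adjacent-term ratio: r(k) = \frac{5}{9} * (k-\frac{12}{5}) / [(k+1)] - rational; roots negated = parameters, x = \frac{5}{9}, C = -\frac{6}{7}.


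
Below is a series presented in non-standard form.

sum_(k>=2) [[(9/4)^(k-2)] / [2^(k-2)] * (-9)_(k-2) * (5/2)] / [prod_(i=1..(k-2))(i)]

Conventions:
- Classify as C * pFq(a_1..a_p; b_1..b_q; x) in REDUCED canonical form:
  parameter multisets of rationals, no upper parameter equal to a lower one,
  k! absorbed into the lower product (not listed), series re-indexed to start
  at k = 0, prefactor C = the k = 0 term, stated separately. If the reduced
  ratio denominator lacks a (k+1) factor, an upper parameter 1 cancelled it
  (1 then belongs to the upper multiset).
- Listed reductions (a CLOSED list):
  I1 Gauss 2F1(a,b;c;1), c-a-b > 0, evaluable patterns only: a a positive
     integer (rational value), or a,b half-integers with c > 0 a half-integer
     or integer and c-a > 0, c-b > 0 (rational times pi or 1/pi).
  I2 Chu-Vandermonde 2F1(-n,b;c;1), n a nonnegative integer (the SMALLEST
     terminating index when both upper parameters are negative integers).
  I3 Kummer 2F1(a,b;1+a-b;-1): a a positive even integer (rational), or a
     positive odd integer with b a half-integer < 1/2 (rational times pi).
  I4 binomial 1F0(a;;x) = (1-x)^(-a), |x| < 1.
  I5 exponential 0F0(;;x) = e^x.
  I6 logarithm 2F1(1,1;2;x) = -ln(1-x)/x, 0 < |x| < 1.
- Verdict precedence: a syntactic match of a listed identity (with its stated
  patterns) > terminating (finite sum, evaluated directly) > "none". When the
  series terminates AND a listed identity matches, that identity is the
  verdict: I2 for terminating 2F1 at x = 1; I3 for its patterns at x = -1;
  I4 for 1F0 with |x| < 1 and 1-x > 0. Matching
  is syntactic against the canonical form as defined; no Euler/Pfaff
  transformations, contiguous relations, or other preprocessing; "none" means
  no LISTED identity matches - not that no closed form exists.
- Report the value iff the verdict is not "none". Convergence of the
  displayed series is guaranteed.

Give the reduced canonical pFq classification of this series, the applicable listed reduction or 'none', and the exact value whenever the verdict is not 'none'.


With C = 5/2: the canonical form is 1F0(-9; -; 9/8). Verdict: terminating. With -9 upstairs the series is a 10-term polynomial sum; evaluated term by term. Hence: -5/268435456.

The tell: from the first term 5/2: the product of the first k integers (prefactor 5/2) is k!.
Adjacent-term ratio: r(k) = (9/8) * (k-9) / [(k+1)] - rational; roots negated = parameters, x = (9/8), C = 5/2.


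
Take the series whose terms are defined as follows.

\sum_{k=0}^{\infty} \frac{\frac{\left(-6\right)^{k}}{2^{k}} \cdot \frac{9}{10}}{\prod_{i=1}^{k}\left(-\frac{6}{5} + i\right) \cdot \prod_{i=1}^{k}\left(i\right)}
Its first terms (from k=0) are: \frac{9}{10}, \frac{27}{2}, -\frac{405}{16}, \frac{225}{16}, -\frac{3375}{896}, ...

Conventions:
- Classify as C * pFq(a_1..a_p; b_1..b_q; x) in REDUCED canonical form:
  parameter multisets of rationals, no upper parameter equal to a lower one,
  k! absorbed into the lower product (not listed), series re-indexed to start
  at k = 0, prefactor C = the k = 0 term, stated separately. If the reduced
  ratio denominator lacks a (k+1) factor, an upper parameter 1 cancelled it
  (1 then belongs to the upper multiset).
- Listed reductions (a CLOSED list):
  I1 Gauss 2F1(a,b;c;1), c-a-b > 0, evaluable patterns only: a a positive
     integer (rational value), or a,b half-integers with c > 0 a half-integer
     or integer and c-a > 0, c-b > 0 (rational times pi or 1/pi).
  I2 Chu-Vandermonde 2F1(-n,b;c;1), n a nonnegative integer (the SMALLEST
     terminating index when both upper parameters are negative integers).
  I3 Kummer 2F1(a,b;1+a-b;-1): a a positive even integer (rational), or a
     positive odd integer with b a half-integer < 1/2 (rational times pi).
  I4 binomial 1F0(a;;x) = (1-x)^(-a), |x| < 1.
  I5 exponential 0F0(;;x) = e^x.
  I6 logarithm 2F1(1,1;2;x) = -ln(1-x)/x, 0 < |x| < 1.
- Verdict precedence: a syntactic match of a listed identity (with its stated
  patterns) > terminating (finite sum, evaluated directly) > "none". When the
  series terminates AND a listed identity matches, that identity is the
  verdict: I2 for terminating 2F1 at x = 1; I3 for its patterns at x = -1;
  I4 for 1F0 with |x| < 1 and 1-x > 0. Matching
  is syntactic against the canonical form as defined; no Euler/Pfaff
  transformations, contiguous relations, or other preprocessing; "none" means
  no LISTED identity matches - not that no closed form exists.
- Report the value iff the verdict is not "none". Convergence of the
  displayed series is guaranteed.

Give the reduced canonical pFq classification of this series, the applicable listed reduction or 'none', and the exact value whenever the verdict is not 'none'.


With C = \frac{9}{10}: the canonical form is 0F1(-; -\frac{1}{5}; -3). Verdict: none - at argument -3 the multisets {-} ; {-\frac{1}{5}} match no listed identity.

The tell: with t_0 = \frac{9}{10}, the product of the first k integers (C = 9/10, x = -3) is k!.
Adjacent-term ratio: r(k) = -3 * 1 / [(k-\frac{1}{5}) (k+1)] - rational; roots negated = parameters, x = -3, C = \frac{9}{10}.


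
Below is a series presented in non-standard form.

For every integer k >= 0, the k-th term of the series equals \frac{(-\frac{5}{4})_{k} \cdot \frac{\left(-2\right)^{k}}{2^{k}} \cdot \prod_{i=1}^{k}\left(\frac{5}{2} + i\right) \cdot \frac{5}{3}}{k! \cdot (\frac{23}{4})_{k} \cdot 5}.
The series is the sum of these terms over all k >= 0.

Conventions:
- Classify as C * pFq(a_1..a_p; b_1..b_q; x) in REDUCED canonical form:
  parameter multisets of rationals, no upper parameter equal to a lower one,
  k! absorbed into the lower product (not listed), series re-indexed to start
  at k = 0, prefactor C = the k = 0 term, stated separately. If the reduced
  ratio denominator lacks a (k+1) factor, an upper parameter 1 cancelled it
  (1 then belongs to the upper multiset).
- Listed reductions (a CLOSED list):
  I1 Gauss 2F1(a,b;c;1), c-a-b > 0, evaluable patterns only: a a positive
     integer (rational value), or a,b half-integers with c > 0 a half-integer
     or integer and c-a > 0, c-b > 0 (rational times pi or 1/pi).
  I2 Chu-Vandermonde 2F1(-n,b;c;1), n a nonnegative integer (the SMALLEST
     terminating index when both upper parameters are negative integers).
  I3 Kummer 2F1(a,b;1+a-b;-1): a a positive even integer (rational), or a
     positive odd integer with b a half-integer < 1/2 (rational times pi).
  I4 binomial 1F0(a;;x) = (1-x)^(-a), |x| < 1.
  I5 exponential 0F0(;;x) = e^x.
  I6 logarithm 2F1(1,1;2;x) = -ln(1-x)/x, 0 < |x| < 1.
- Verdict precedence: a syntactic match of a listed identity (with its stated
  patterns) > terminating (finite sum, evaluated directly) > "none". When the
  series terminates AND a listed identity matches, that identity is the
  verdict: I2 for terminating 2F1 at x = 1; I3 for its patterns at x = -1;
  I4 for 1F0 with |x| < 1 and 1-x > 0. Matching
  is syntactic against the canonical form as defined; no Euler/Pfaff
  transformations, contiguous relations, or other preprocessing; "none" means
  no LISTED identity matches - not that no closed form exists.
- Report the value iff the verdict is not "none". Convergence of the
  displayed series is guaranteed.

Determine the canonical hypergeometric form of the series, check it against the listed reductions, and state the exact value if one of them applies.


The tell: from the first term \frac{1}{3}: the running product (C = 1/3) telescopes to a rising factorial.
Ratio: r(k) = -1 * (k-\frac{5}{4}) (k+\frac{7}{2}) / [(k+\frac{23}{4}) (k+1)] - poly over poly, x = -1 from leading terms; C = \frac{1}{3} at k = 0.

The series (x = -1) is 2F1: upper {-\frac{5}{4}, \frac{7}{2}}, lower {\frac{23}{4}}, prefactor \frac{1}{3}. Verdict: none - this 2F1 at x = -1 matches no listed pattern, and upper {-\frac{5}{4}, \frac{7}{2}} holds no stopper.


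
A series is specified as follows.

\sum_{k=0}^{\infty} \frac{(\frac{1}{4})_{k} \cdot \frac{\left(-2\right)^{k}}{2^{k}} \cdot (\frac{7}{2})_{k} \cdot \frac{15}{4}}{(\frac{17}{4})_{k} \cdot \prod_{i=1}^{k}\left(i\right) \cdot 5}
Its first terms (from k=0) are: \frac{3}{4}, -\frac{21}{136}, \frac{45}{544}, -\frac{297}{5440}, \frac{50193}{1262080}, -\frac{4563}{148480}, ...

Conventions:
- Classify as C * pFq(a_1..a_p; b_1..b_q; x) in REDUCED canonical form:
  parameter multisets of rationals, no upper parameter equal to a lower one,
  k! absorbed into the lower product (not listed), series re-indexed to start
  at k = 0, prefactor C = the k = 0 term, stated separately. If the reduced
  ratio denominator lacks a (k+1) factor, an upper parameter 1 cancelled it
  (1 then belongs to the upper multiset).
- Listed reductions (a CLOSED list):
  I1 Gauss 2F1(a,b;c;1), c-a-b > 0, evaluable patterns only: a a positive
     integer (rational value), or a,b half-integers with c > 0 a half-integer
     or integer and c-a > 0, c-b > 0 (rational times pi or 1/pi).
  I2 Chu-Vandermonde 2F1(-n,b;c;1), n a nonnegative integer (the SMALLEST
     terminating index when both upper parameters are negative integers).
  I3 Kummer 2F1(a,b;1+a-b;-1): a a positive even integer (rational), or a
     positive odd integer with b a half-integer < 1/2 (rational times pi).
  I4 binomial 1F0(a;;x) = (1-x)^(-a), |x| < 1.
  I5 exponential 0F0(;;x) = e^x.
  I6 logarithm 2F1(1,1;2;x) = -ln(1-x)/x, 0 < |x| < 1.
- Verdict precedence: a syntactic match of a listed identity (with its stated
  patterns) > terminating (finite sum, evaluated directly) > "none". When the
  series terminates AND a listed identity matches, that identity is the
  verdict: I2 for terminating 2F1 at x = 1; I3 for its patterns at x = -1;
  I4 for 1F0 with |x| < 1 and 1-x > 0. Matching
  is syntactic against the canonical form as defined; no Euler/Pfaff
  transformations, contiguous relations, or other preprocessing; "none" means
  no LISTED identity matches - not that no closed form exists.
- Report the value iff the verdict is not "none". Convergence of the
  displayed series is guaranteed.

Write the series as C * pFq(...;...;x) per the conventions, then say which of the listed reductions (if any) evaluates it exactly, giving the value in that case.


At argument -1: a 2F1 with upper {\frac{1}{4}, \frac{7}{2}}, lower {\frac{17}{4}}, scaled by C = \frac{3}{4}. Verdict: none. Every listed pattern misses the 2F1 form at -1, upper {\frac{1}{4}, \frac{7}{2}}.

Key step: t_0 = \frac{3}{4} here, and the product of the first k integers (prefactor 3/4) is k!.
Ratio: r(k) = -1 * (k+\frac{1}{4}) (k+\frac{7}{2}) / [(k+\frac{17}{4}) (k+1)] - rational in k. x = -1; t_0 = \frac{3}{4}; negate the roots.


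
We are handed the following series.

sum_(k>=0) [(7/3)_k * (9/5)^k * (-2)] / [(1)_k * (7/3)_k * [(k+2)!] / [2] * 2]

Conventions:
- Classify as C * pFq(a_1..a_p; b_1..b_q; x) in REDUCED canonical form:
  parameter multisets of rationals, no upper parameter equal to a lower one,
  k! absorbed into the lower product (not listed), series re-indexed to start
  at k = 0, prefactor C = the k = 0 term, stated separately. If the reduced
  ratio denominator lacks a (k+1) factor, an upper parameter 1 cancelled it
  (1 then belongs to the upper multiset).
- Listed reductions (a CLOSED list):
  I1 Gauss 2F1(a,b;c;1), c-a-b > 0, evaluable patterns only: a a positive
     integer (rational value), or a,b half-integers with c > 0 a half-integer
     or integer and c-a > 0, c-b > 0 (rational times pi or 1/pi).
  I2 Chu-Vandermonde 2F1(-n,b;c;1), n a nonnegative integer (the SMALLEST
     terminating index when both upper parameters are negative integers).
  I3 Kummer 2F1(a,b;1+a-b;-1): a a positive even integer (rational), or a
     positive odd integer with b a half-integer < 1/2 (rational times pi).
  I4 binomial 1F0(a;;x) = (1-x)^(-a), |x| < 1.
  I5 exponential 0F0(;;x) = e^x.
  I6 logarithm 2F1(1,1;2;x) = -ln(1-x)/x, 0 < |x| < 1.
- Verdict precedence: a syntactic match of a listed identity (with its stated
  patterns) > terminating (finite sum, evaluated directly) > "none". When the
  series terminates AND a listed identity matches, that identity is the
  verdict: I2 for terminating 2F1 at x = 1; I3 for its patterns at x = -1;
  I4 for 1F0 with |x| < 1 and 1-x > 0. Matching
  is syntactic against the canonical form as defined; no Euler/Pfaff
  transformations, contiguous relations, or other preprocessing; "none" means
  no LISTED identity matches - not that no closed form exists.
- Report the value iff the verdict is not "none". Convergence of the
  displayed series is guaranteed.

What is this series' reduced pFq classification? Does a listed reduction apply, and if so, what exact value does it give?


At argument 9/5: a 0F1 with upper {-}, lower {3}, scaled by C = -1. Verdict: none. No listed pattern accepts 0F1(-; 3; 9/5).

First insight: t_0 being -1, the parameter 7/3 appears in both the upper and lower lists and cancels.
Step ratio: r(k) = (9/5) * 1 / [(k+3) (k+1)] ; factor over Q: parameters, x = (9/5), and C = -1.


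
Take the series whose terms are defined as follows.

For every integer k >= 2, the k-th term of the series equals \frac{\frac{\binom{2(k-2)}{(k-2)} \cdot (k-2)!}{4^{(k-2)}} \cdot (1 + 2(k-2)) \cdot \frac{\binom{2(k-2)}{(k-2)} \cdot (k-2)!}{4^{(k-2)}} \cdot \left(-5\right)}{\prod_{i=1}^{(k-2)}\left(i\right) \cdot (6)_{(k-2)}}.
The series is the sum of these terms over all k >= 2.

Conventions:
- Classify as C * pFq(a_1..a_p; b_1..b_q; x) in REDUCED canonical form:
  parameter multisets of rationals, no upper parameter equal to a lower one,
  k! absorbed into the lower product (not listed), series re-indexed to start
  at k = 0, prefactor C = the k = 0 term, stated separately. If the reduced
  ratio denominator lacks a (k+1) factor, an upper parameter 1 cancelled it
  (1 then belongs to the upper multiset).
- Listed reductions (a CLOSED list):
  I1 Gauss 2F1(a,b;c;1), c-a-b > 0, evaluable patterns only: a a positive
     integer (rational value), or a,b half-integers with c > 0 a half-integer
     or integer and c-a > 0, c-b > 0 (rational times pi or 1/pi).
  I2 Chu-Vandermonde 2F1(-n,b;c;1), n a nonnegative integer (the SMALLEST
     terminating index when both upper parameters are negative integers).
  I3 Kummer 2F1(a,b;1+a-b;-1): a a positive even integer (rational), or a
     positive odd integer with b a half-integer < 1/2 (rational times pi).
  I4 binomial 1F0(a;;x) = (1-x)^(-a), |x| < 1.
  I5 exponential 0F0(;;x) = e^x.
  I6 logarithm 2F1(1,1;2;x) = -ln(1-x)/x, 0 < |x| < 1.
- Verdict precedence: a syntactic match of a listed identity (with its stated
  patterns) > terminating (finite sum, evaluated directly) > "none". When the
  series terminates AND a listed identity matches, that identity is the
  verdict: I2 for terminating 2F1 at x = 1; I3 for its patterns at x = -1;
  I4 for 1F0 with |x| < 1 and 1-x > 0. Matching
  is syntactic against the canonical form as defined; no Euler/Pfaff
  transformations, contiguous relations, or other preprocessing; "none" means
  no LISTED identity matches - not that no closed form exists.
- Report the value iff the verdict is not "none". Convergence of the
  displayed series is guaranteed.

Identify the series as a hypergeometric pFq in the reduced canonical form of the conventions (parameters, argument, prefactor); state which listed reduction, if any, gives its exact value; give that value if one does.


With C = -5: the canonical form is 2F1(\frac{1}{2}, \frac{3}{2}; 6; 1). Verdict: Gauss (I1, half-integer pattern) fires (x = 1; upper {\frac{1}{2}, \frac{3}{2}} half-integers, c = 6 in the evaluable pattern). Hence: \left(-\frac{8192}{441}\right) / \pi.

Structural cue: from the first term -5: the product of the first k integers (prefactor -5) is k!.
Ratio: r(k) = 1 * (k+\frac{1}{2}) (k+\frac{3}{2}) / [(k+6) (k+1)] - rational; roots negated = parameters, x = 1, C = -5.


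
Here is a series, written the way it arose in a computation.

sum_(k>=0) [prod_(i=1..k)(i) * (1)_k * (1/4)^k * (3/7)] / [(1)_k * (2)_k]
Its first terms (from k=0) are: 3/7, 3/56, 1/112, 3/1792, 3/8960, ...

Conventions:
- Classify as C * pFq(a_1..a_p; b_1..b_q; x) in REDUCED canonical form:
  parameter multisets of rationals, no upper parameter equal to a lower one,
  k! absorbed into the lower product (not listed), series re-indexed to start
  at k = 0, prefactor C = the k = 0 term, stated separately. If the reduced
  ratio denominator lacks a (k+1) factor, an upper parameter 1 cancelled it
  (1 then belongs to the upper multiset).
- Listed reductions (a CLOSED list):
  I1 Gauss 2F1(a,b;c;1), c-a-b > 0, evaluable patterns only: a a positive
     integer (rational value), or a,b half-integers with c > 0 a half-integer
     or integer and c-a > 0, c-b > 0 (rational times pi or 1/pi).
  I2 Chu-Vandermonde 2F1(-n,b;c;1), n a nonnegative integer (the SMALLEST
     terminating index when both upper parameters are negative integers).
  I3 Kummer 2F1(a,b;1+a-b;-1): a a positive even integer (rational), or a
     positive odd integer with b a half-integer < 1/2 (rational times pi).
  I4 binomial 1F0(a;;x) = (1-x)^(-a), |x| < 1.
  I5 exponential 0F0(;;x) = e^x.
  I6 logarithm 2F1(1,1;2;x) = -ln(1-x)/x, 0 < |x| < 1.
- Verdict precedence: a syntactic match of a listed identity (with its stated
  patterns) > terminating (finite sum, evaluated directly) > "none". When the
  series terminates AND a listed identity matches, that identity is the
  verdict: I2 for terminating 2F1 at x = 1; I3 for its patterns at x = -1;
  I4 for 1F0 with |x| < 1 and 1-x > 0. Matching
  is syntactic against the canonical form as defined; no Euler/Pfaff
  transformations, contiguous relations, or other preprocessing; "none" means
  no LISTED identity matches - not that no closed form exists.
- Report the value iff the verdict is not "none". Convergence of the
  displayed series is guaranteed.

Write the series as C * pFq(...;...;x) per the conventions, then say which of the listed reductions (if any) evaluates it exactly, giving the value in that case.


The series (x = 1/4) is 2F1: upper {1, 1}, lower {2}, prefactor 3/7. Verdict: the I6 logarithm reduction applies (the logarithm: parameters (1,1;2), x = 1/4). Hence: (-12/7) * ln(3/4).

First insight: x = (1/4) and the running product (C = 3/7, x = 1/4) telescopes to a rising factorial.
Term ratio: r(k) = (1/4) * (k+1) (k+1) / [(k+2) (k+1)] - rational in k, leading ratio (1/4); with t_0 = 3/7, classification follows.


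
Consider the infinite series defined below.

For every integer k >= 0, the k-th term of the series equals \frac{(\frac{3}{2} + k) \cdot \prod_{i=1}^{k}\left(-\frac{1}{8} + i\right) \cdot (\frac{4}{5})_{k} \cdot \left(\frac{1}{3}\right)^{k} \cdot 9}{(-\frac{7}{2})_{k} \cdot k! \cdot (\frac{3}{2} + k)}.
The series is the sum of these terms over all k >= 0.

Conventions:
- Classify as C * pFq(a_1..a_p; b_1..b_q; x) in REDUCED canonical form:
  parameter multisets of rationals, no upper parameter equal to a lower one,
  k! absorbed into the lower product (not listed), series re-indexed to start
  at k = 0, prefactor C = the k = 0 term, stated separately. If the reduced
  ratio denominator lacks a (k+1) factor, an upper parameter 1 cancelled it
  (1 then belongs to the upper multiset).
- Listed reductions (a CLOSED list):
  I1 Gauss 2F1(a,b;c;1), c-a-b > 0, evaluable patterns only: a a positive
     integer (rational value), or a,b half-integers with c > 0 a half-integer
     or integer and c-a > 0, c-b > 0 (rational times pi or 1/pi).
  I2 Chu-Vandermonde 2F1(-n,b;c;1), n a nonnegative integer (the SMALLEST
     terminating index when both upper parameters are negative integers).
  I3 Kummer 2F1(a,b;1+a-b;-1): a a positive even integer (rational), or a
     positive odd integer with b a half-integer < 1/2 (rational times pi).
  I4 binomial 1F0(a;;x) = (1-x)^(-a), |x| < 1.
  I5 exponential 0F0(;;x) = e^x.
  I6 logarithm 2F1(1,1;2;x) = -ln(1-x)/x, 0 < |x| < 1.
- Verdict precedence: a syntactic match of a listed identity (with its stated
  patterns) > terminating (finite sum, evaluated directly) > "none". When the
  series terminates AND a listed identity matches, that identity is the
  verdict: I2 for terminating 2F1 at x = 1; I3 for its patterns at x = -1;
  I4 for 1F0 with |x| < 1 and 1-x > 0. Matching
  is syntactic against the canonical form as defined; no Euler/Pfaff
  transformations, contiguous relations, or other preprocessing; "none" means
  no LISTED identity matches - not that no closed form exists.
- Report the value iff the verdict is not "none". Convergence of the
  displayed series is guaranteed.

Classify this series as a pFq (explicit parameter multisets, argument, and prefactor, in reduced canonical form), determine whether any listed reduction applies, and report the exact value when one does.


First insight: x = \frac{1}{3} and the running product (prefactor 9) telescopes to a rising factorial.
Term ratio: r(k) = \frac{1}{3} * (k+\frac{4}{5}) (k+\frac{7}{8}) / [(k-\frac{7}{2}) (k+1)] - rational in k, leading ratio \frac{1}{3}; with t_0 = 9, classification follows.

Prefactor 9, argument \frac{1}{3}: 2F1 with upper {\frac{4}{5}, \frac{7}{8}} over lower {-\frac{7}{2}}. Verdict: none. A 2F1 with upper {\frac{4}{5}, \frac{7}{8}} fits none of I1-I6 at x = \frac{1}{3}; the sum runs forever.


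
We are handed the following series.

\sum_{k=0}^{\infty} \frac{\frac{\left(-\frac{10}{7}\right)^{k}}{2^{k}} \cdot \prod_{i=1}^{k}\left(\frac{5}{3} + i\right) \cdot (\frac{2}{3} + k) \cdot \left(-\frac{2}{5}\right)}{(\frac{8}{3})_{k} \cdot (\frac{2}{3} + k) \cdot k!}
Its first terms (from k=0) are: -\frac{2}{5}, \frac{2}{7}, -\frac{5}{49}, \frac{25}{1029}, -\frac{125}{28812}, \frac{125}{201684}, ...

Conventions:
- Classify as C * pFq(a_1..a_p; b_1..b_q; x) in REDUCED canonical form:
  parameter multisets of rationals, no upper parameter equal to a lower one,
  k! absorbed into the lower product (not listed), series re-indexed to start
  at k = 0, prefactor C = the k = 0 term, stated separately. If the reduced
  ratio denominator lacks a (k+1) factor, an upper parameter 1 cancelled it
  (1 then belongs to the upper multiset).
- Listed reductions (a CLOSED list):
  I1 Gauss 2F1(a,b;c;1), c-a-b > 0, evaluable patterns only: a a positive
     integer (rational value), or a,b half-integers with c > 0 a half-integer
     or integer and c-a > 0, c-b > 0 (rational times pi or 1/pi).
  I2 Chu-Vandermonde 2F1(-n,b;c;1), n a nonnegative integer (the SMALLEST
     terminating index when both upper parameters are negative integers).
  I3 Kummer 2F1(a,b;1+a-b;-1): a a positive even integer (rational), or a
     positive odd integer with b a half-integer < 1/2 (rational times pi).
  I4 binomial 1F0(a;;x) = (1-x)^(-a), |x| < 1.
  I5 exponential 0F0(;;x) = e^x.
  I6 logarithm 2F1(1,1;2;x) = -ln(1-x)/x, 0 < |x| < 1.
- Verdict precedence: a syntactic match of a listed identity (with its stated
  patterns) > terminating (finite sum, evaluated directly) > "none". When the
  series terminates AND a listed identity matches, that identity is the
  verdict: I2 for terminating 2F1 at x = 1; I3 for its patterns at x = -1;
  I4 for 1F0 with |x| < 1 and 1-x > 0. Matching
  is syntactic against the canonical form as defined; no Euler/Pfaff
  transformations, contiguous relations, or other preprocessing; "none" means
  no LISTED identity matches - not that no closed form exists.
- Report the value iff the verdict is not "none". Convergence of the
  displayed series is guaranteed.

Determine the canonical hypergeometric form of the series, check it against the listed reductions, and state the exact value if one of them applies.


At argument -\frac{5}{7}: a 0F0 with upper {-}, lower {-}, scaled by C = -\frac{2}{5}. Verdict (x = -\frac{5}{7}): the I5 exponential reduction applies (the 0F0 exponential series at x = -\frac{5}{7}). Value: \left(-\frac{2}{5}\right) \cdot e^{-\frac{5}{7}}.

Structural cue: t_0 = -\frac{2}{5} here, and the parameter 8/3 appears in both the upper and lower lists and cancels (alongside the other common factor).
Step ratio: r(k) = -\frac{5}{7} * 1 / [(k+1)] - rational in k. x = -\frac{5}{7}; t_0 = -\frac{2}{5}; negate the roots.


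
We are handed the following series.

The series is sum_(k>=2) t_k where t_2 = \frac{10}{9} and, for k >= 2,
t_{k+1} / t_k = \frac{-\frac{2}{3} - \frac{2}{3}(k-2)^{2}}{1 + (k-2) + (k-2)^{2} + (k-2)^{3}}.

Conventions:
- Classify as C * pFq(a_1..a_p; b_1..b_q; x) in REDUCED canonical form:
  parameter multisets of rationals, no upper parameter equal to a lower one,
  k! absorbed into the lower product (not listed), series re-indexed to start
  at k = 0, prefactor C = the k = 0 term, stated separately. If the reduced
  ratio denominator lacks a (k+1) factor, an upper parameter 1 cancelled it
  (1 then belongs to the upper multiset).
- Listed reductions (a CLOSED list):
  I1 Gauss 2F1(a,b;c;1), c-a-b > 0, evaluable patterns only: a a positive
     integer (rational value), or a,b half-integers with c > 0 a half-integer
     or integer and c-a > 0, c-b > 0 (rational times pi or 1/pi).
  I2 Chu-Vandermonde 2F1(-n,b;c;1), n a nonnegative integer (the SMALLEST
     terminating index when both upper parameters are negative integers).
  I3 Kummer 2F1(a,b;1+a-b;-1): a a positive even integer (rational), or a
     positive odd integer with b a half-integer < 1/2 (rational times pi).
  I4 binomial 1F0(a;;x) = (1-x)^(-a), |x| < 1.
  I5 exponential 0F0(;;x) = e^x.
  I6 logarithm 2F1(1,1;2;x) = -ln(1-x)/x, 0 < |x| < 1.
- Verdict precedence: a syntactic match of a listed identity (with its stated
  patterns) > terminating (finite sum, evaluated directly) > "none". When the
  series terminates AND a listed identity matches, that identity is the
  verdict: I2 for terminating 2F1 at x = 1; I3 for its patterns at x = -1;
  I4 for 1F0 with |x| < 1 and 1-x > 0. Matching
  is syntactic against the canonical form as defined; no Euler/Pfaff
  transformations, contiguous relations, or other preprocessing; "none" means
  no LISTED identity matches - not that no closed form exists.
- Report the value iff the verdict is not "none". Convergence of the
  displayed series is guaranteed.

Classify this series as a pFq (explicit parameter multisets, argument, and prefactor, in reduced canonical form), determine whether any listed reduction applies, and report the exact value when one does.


x = -\frac{2}{3} here; the reduced form reads 0F0, upper {-}, lower {-}, C = \frac{10}{9}. Verdict: exponential (I5) matches (the 0F0 exponential series at x = -\frac{2}{3}). Value: \frac{10}{9} \cdot e^{-\frac{2}{3}}.

First insight: t_0 = \frac{10}{9} here, and factor the ratio over Q (C = 10/9, x = -2/3): negated roots = parameters.
Step ratio: r(k) = -\frac{2}{3} * 1 / [(k+1)] ; factor over Q: parameters, x = -\frac{2}{3}, and C = \frac{10}{9}.


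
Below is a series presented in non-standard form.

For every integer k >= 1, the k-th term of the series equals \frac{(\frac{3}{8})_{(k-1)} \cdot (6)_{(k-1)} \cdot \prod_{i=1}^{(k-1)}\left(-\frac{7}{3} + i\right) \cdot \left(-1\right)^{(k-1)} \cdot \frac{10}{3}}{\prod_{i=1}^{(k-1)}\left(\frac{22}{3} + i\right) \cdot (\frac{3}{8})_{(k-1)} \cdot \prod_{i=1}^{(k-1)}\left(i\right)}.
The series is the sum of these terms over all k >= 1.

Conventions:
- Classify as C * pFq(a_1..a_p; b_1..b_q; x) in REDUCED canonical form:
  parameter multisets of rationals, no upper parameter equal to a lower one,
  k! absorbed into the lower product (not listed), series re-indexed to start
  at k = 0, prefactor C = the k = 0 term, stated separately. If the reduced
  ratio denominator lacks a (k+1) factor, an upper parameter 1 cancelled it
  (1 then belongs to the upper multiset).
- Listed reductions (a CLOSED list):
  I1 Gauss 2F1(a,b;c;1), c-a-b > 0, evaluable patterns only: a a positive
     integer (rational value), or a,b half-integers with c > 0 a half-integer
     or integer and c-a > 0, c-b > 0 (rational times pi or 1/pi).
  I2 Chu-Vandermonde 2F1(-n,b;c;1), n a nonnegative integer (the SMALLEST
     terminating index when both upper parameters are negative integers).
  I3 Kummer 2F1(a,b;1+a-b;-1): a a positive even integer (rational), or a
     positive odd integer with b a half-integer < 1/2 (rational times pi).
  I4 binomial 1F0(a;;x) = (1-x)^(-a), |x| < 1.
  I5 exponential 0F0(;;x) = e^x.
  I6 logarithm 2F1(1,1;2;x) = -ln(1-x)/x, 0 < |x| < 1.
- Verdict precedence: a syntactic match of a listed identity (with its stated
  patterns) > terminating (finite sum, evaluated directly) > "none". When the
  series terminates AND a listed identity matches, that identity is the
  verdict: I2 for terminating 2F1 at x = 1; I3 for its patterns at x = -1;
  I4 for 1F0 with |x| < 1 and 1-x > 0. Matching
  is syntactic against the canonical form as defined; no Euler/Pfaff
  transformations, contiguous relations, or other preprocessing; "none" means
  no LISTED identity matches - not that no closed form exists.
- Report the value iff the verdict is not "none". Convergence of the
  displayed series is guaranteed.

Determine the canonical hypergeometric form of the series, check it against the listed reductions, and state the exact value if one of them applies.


Canonical form: C = \frac{10}{3} times 2F1 with upper {-\frac{4}{3}, 6}, lower {\frac{25}{3}}, x = -1. Verdict: Kummer's theorem (I3) fires (x = -1; c = \frac{25}{3} equals 1+a-b for upper {-\frac{4}{3}, 6}: listed pattern). Sum: \frac{1672}{243}.

Key observation: from the first term \frac{10}{3}: the running product (prefactor 10/3) telescopes to a rising factorial.
Step ratio: r(k) = -1 * (k-\frac{4}{3}) (k+6) / [(k+\frac{25}{3}) (k+1)] - rational in k, leading ratio -1; with t_0 = \frac{10}{3}, classification follows.
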